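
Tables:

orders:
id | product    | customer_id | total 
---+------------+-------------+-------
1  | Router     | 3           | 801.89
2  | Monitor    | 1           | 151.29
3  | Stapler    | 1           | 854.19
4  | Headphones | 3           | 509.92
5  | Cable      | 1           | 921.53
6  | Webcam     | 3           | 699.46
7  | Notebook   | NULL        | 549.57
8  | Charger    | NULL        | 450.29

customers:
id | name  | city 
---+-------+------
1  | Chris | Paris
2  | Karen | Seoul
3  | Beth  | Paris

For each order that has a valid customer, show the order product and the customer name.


INNER JOIN keeps only orders rows whose customer_id matches an id in customers. Walk through each order:
  - order 1 (Router): customer_id=3 -> matches Beth
  - order 2 (Monitor): customer_id=1 -> matches Chris
  - order 3 (Stapler): customer_id=1 -> matches Chris
  - order 4 (Headphones): customer_id=3 -> matches Beth
  - order 5 (Cable): customer_id=1 -> matches Chris
  - order 6 (Webcam): customer_id=3 -> matches Beth
  - order 7 (Notebook): customer_id=NULL, no match -> dropped
  - order 8 (Charger): customer_id=NULL, no match -> dropped
So 2 of 8 rows are dropped.

SQL:
SELECT a.product, b.name AS customer
FROM orders a
INNER JOIN customers b ON a.customer_id = b.id

Result:
product    | customer
-----------+---------
Router     | Beth    
Monitor    | Chris   
Stapler    | Chris   
Headphones | Beth    
Cable      | Chris   
Webcam     | Beth    


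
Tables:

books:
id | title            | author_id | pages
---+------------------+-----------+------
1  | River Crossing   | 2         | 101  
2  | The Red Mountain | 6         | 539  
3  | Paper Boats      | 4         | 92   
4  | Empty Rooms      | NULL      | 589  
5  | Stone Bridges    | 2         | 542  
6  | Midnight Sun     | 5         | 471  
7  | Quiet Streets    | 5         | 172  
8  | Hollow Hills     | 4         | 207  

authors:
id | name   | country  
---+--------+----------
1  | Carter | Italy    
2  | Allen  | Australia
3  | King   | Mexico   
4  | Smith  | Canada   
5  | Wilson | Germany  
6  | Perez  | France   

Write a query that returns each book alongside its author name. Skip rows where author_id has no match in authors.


INNER JOIN keeps only books rows whose author_id matches an id in authors. Walk through each book:
  - book 1 (River Crossing): author_id=2 -> matches Allen
  - book 2 (The Red Mountain): author_id=6 -> matches Perez
  - book 3 (Paper Boats): author_id=4 -> matches Smith
  - book 4 (Empty Rooms): author_id=NULL, no match -> dropped
  - book 5 (Stone Bridges): author_id=2 -> matches Allen
  - book 6 (Midnight Sun): author_id=5 -> matches Wilson
  - book 7 (Quiet Streets): author_id=5 -> matches Wilson
  - book 8 (Hollow Hills): author_id=4 -> matches Smith
So 1 of 8 rows is dropped.

SQL:
SELECT a.title, b.name AS author
FROM books a
INNER JOIN authors b ON a.author_id = b.id

Result:
title            | author
-----------------+-------
River Crossing   | Allen 
The Red Mountain | Perez 
Paper Boats      | Smith 
Stone Bridges    | Allen 
Midnight Sun     | Wilson
Quiet Streets    | Wilson
Hollow Hills     | Smith 


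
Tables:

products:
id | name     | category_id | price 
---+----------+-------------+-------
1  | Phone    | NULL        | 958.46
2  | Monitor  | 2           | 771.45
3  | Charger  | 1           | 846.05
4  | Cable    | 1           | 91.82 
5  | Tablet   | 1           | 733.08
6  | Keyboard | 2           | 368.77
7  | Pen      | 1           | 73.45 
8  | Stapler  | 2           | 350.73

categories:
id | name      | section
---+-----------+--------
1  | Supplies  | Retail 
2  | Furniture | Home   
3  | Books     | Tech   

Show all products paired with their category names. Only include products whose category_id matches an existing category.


INNER JOIN keeps only products rows whose category_id matches an id in categories. Walk through each product:
  - product 1 (Phone): category_id=NULL, no match -> dropped
  - product 2 (Monitor): category_id=2 -> matches Furniture
  - product 3 (Charger): category_id=1 -> matches Supplies
  - product 4 (Cable): category_id=1 -> matches Supplies
  - product 5 (Tablet): category_id=1 -> matches Supplies
  - product 6 (Keyboard): category_id=2 -> matches Furniture
  - product 7 (Pen): category_id=1 -> matches Supplies
  - product 8 (Stapler): category_id=2 -> matches Furniture
So 1 of 8 rows is dropped.

SQL:
SELECT a.name, b.name AS category
FROM products a
INNER JOIN categories b ON a.category_id = b.id

Result:
name     | category 
---------+----------
Monitor  | Furniture
Charger  | Supplies 
Cable    | Supplies 
Tablet   | Supplies 
Keyboard | Furniture
Pen      | Supplies 
Stapler  | Furniture


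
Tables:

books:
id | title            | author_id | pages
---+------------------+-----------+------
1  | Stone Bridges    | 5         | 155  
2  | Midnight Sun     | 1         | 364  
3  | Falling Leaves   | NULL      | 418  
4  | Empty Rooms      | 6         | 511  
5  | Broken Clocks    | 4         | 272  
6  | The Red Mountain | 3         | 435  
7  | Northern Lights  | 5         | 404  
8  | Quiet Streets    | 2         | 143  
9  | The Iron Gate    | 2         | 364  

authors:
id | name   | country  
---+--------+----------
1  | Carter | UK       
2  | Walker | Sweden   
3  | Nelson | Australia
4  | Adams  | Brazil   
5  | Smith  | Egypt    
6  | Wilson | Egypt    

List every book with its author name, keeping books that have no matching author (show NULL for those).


LEFT JOIN keeps every row from books (the left table); where author_id has no match in authors, the author columns become NULL. Walk through each book:
  - book 1 (Stone Bridges): author_id=5 -> matches Smith
  - book 2 (Midnight Sun): author_id=1 -> matches Carter
  - book 3 (Falling Leaves): author_id=NULL, no match -> kept with NULL
  - book 4 (Empty Rooms): author_id=6 -> matches Wilson
  - book 5 (Broken Clocks): author_id=4 -> matches Adams
  - book 6 (The Red Mountain): author_id=3 -> matches Nelson
  - book 7 (Northern Lights): author_id=5 -> matches Smith
  - book 8 (Quiet Streets): author_id=2 -> matches Walker
  - book 9 (The Iron Gate): author_id=2 -> matches Walker
All 9 rows appear; 1 has NULL author.

SQL:
SELECT a.title, b.name AS author
FROM books a
LEFT JOIN authors b ON a.author_id = b.id

Result:
title            | author
-----------------+-------
Stone Bridges    | Smith 
Midnight Sun     | Carter
Falling Leaves   | NULL  
Empty Rooms      | Wilson
Broken Clocks    | Adams 
The Red Mountain | Nelson
Northern Lights  | Smith 
Quiet Streets    | Walker
The Iron Gate    | Walker


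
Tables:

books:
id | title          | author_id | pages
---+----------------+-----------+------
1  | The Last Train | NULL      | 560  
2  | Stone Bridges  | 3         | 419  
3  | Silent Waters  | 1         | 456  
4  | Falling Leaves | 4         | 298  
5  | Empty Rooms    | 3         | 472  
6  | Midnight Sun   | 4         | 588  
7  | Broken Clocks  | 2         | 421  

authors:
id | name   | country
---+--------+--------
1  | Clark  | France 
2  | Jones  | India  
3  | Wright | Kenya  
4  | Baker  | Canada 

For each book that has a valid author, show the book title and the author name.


INNER JOIN keeps only books rows whose author_id matches an id in authors. Walk through each book:
  - book 1 (The Last Train): author_id=NULL, no match -> dropped
  - book 2 (Stone Bridges): author_id=3 -> matches Wright
  - book 3 (Silent Waters): author_id=1 -> matches Clark
  - book 4 (Falling Leaves): author_id=4 -> matches Baker
  - book 5 (Empty Rooms): author_id=3 -> matches Wright
  - book 6 (Midnight Sun): author_id=4 -> matches Baker
  - book 7 (Broken Clocks): author_id=2 -> matches Jones
So 1 of 7 rows is dropped.

SQL:
SELECT a.title, b.name AS author
FROM books a
INNER JOIN authors b ON a.author_id = b.id

Result:
title          | author
---------------+-------
Stone Bridges  | Wright
Silent Waters  | Clark 
Falling Leaves | Baker 
Empty Rooms    | Wright
Midnight Sun   | Baker 
Broken Clocks  | Jones 


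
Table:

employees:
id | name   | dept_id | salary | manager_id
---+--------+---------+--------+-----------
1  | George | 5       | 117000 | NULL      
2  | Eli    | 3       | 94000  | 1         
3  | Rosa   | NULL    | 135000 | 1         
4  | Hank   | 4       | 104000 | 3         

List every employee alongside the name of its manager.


This is a self-join: employees is joined to a second copy of itself, matching each row's manager_id to another row's id. Use LEFT JOIN so rows with manager_id=NULL are kept.
  - employee 1 (George): manager_id=NULL -> NULL
  - employee 2 (Eli): manager_id=1 -> George
  - employee 3 (Rosa): manager_id=1 -> George
  - employee 4 (Hank): manager_id=3 -> Rosa

SQL:
SELECT a.name AS item, b.name AS manager
FROM employees a
LEFT JOIN employees b ON a.manager_id = b.id

Result:
item   | manager
-------+--------
George | NULL   
Eli    | George 
Rosa   | George 
Hank   | Rosa   


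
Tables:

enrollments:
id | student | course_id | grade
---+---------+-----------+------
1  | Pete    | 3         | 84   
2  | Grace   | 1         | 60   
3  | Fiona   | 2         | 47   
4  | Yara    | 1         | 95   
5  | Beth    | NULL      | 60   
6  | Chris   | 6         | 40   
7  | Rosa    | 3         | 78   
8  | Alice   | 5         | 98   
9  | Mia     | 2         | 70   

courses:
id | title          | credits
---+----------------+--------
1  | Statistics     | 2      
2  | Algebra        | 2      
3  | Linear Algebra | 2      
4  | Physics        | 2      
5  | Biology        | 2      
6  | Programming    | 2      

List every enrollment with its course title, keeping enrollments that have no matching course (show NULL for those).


LEFT JOIN keeps every row from enrollments (the left table); where course_id has no match in courses, the course columns become NULL. Walk through each enrollment:
  - enrollment 1 (Pete): course_id=3 -> matches Linear Algebra
  - enrollment 2 (Grace): course_id=1 -> matches Statistics
  - enrollment 3 (Fiona): course_id=2 -> matches Algebra
  - enrollment 4 (Yara): course_id=1 -> matches Statistics
  - enrollment 5 (Beth): course_id=NULL, no match -> kept with NULL
  - enrollment 6 (Chris): course_id=6 -> matches Programming
  - enrollment 7 (Rosa): course_id=3 -> matches Linear Algebra
  - enrollment 8 (Alice): course_id=5 -> matches Biology
  - enrollment 9 (Mia): course_id=2 -> matches Algebra
All 9 rows appear; 1 has NULL course.

SQL:
SELECT a.student, b.title AS course
FROM enrollments a
LEFT JOIN courses b ON a.course_id = b.id

Result:
student | course        
--------+---------------
Pete    | Linear Algebra
Grace   | Statistics    
Fiona   | Algebra       
Yara    | Statistics    
Beth    | NULL          
Chris   | Programming   
Rosa    | Linear Algebra
Alice   | Biology       
Mia     | Algebra       


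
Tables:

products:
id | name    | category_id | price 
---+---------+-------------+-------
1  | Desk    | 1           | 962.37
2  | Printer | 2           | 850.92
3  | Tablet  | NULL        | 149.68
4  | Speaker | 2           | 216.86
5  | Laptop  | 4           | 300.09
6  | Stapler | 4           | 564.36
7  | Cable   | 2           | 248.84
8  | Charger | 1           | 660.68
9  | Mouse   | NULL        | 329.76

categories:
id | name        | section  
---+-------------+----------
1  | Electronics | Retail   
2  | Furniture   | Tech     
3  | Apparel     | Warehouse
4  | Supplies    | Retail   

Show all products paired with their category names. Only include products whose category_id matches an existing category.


INNER JOIN keeps only products rows whose category_id matches an id in categories. Walk through each product:
  - product 1 (Desk): category_id=1 -> matches Electronics
  - product 2 (Printer): category_id=2 -> matches Furniture
  - product 3 (Tablet): category_id=NULL, no match -> dropped
  - product 4 (Speaker): category_id=2 -> matches Furniture
  - product 5 (Laptop): category_id=4 -> matches Supplies
  - product 6 (Stapler): category_id=4 -> matches Supplies
  - product 7 (Cable): category_id=2 -> matches Furniture
  - product 8 (Charger): category_id=1 -> matches Electronics
  - product 9 (Mouse): category_id=NULL, no match -> dropped
So 2 of 9 rows are dropped.

SQL:
SELECT a.name, b.name AS category
FROM products a
INNER JOIN categories b ON a.category_id = b.id

Result:
name    | category   
--------+------------
Desk    | Electronics
Printer | Furniture  
Speaker | Furniture  
Laptop  | Supplies   
Stapler | Supplies   
Cable   | Furniture  
Charger | Electronics


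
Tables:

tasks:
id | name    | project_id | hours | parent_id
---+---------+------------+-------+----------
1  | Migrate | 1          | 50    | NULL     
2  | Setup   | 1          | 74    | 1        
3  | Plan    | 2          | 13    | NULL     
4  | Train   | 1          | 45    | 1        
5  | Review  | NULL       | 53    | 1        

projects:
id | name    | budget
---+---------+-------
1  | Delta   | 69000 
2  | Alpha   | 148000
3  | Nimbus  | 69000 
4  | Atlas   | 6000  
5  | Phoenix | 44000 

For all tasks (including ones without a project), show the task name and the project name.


LEFT JOIN keeps every row from tasks (the left table); where project_id has no match in projects, the project columns become NULL. Walk through each task:
  - task 1 (Migrate): project_id=1 -> matches Delta
  - task 2 (Setup): project_id=1 -> matches Delta
  - task 3 (Plan): project_id=2 -> matches Alpha
  - task 4 (Train): project_id=1 -> matches Delta
  - task 5 (Review): project_id=NULL, no match -> kept with NULL
All 5 rows appear; 1 has NULL project.

SQL:
SELECT a.name, b.name AS project
FROM tasks a
LEFT JOIN projects b ON a.project_id = b.id

Result:
name    | project
--------+--------
Migrate | Delta  
Setup   | Delta  
Plan    | Alpha  
Train   | Delta  
Review  | NULL   


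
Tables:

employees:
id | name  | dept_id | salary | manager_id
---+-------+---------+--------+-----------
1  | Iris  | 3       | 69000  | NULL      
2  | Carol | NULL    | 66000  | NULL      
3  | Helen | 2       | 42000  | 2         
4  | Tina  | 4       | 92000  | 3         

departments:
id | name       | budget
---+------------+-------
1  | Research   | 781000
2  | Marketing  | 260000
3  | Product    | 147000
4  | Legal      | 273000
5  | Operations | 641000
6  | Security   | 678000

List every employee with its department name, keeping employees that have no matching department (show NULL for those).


LEFT JOIN keeps every row from employees (the left table); where dept_id has no match in departments, the department columns become NULL. Walk through each employee:
  - employee 1 (Iris): dept_id=3 -> matches Product
  - employee 2 (Carol): dept_id=NULL, no match -> kept with NULL
  - employee 3 (Helen): dept_id=2 -> matches Marketing
  - employee 4 (Tina): dept_id=4 -> matches Legal
All 4 rows appear; 1 has NULL department.

SQL:
SELECT a.name, b.name AS department
FROM employees a
LEFT JOIN departments b ON a.dept_id = b.id

Result:
name  | department
------+-----------
Iris  | Product   
Carol | NULL      
Helen | Marketing 
Tina  | Legal     


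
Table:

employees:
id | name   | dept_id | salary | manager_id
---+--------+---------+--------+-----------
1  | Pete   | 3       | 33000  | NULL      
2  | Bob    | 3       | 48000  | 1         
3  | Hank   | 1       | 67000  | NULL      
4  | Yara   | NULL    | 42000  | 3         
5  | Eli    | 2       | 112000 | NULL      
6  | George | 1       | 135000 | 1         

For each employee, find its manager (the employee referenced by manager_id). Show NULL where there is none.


This is a self-join: employees is joined to a second copy of itself, matching each row's manager_id to another row's id. Use LEFT JOIN so rows with manager_id=NULL are kept.
  - employee 1 (Pete): manager_id=NULL -> NULL
  - employee 2 (Bob): manager_id=1 -> Pete
  - employee 3 (Hank): manager_id=NULL -> NULL
  - employee 4 (Yara): manager_id=3 -> Hank
  - employee 5 (Eli): manager_id=NULL -> NULL
  - employee 6 (George): manager_id=1 -> Pete

SQL:
SELECT a.name AS item, b.name AS manager
FROM employees a
LEFT JOIN employees b ON a.manager_id = b.id

Result:
item   | manager
-------+--------
Pete   | NULL   
Bob    | Pete   
Hank   | NULL   
Yara   | Hank   
Eli    | NULL   
George | Pete   


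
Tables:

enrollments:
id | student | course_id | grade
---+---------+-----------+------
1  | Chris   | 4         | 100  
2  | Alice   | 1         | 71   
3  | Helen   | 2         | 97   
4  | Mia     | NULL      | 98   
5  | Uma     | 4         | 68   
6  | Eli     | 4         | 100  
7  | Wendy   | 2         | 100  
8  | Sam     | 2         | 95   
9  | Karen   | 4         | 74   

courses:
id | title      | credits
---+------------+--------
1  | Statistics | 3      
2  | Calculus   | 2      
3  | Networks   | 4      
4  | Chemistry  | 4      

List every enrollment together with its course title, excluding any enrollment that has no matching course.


INNER JOIN keeps only enrollments rows whose course_id matches an id in courses. Walk through each enrollment:
  - enrollment 1 (Chris): course_id=4 -> matches Chemistry
  - enrollment 2 (Alice): course_id=1 -> matches Statistics
  - enrollment 3 (Helen): course_id=2 -> matches Calculus
  - enrollment 4 (Mia): course_id=NULL, no match -> dropped
  - enrollment 5 (Uma): course_id=4 -> matches Chemistry
  - enrollment 6 (Eli): course_id=4 -> matches Chemistry
  - enrollment 7 (Wendy): course_id=2 -> matches Calculus
  - enrollment 8 (Sam): course_id=2 -> matches Calculus
  - enrollment 9 (Karen): course_id=4 -> matches Chemistry
So 1 of 9 rows is dropped.

SQL:
SELECT a.student, b.title AS course
FROM enrollments a
INNER JOIN courses b ON a.course_id = b.id

Result:
student | course    
--------+-----------
Chris   | Chemistry 
Alice   | Statistics
Helen   | Calculus  
Uma     | Chemistry 
Eli     | Chemistry 
Wendy   | Calculus  
Sam     | Calculus  
Karen   | Chemistry 


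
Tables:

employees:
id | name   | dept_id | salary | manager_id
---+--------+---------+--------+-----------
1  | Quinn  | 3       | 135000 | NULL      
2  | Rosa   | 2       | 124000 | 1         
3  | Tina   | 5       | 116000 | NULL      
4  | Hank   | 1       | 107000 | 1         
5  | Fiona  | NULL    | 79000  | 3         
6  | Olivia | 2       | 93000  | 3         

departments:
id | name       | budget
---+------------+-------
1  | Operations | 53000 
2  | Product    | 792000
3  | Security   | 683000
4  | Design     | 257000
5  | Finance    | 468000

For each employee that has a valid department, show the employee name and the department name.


INNER JOIN keeps only employees rows whose dept_id matches an id in departments. Walk through each employee:
  - employee 1 (Quinn): dept_id=3 -> matches Security
  - employee 2 (Rosa): dept_id=2 -> matches Product
  - employee 3 (Tina): dept_id=5 -> matches Finance
  - employee 4 (Hank): dept_id=1 -> matches Operations
  - employee 5 (Fiona): dept_id=NULL, no match -> dropped
  - employee 6 (Olivia): dept_id=2 -> matches Product
So 1 of 6 rows is dropped.

SQL:
SELECT a.name, b.name AS department
FROM employees a
INNER JOIN departments b ON a.dept_id = b.id

Result:
name   | department
-------+-----------
Quinn  | Security  
Rosa   | Product   
Tina   | Finance   
Hank   | Operations
Olivia | Product   


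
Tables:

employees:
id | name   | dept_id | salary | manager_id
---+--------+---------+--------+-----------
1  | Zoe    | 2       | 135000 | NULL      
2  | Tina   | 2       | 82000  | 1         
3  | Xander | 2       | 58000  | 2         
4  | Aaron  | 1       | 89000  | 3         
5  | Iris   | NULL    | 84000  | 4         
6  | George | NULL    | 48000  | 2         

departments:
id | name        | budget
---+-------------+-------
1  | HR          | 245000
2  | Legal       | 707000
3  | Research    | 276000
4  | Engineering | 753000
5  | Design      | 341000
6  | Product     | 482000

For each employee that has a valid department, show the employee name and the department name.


INNER JOIN keeps only employees rows whose dept_id matches an id in departments. Walk through each employee:
  - employee 1 (Zoe): dept_id=2 -> matches Legal
  - employee 2 (Tina): dept_id=2 -> matches Legal
  - employee 3 (Xander): dept_id=2 -> matches Legal
  - employee 4 (Aaron): dept_id=1 -> matches HR
  - employee 5 (Iris): dept_id=NULL, no match -> dropped
  - employee 6 (George): dept_id=NULL, no match -> dropped
So 2 of 6 rows are dropped.

SQL:
SELECT a.name, b.name AS department
FROM employees a
INNER JOIN departments b ON a.dept_id = b.id

Result:
name   | department
-------+-----------
Zoe    | Legal     
Tina   | Legal     
Xander | Legal     
Aaron  | HR        


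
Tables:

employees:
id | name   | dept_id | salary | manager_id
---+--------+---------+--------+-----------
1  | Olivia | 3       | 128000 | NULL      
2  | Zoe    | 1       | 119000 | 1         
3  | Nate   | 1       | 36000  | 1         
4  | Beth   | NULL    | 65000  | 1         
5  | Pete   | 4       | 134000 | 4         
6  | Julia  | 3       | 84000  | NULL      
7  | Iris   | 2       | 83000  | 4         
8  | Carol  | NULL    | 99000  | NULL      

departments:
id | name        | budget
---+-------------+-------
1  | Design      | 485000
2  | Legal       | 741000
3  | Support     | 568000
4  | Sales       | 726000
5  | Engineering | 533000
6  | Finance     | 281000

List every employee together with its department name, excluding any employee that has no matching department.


INNER JOIN keeps only employees rows whose dept_id matches an id in departments. Walk through each employee:
  - employee 1 (Olivia): dept_id=3 -> matches Support
  - employee 2 (Zoe): dept_id=1 -> matches Design
  - employee 3 (Nate): dept_id=1 -> matches Design
  - employee 4 (Beth): dept_id=NULL, no match -> dropped
  - employee 5 (Pete): dept_id=4 -> matches Sales
  - employee 6 (Julia): dept_id=3 -> matches Support
  - employee 7 (Iris): dept_id=2 -> matches Legal
  - employee 8 (Carol): dept_id=NULL, no match -> dropped
So 2 of 8 rows are dropped.

SQL:
SELECT a.name, b.name AS department
FROM employees a
INNER JOIN departments b ON a.dept_id = b.id

Result:
name   | department
-------+-----------
Olivia | Support   
Zoe    | Design    
Nate   | Design    
Pete   | Sales     
Julia  | Support   
Iris   | Legal     


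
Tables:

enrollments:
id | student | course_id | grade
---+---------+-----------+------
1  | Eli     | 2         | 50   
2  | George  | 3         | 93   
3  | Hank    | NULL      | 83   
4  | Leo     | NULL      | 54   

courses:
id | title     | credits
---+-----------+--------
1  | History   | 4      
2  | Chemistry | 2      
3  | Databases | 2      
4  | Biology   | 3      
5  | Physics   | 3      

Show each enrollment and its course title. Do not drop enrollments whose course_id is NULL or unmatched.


LEFT JOIN keeps every row from enrollments (the left table); where course_id has no match in courses, the course columns become NULL. Walk through each enrollment:
  - enrollment 1 (Eli): course_id=2 -> matches Chemistry
  - enrollment 2 (George): course_id=3 -> matches Databases
  - enrollment 3 (Hank): course_id=NULL, no match -> kept with NULL
  - enrollment 4 (Leo): course_id=NULL, no match -> kept with NULL
All 4 rows appear; 2 have NULL course.

SQL:
SELECT a.student, b.title AS course
FROM enrollments a
LEFT JOIN courses b ON a.course_id = b.id

Result:
student | course   
--------+----------
Eli     | Chemistry
George  | Databases
Hank    | NULL     
Leo     | NULL     


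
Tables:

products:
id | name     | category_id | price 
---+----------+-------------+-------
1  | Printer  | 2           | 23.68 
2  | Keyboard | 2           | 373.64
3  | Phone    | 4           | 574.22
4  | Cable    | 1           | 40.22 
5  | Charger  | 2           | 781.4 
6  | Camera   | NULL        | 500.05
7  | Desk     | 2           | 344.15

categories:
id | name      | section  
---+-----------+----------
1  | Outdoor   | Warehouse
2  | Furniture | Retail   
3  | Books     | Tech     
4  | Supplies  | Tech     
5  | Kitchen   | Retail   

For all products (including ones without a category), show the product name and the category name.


LEFT JOIN keeps every row from products (the left table); where category_id has no match in categories, the category columns become NULL. Walk through each product:
  - product 1 (Printer): category_id=2 -> matches Furniture
  - product 2 (Keyboard): category_id=2 -> matches Furniture
  - product 3 (Phone): category_id=4 -> matches Supplies
  - product 4 (Cable): category_id=1 -> matches Outdoor
  - product 5 (Charger): category_id=2 -> matches Furniture
  - product 6 (Camera): category_id=NULL, no match -> kept with NULL
  - product 7 (Desk): category_id=2 -> matches Furniture
All 7 rows appear; 1 has NULL category.

SQL:
SELECT a.name, b.name AS category
FROM products a
LEFT JOIN categories b ON a.category_id = b.id

Result:
name     | category 
---------+----------
Printer  | Furniture
Keyboard | Furniture
Phone    | Supplies 
Cable    | Outdoor  
Charger  | Furniture
Camera   | NULL     
Desk     | Furniture


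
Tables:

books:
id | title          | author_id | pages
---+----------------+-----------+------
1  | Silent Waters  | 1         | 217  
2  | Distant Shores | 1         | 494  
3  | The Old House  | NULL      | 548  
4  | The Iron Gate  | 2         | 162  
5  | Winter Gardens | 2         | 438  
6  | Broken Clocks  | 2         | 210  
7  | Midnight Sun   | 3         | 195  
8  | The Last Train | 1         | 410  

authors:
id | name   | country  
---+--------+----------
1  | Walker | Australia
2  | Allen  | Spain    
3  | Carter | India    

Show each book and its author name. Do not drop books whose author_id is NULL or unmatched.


LEFT JOIN keeps every row from books (the left table); where author_id has no match in authors, the author columns become NULL. Walk through each book:
  - book 1 (Silent Waters): author_id=1 -> matches Walker
  - book 2 (Distant Shores): author_id=1 -> matches Walker
  - book 3 (The Old House): author_id=NULL, no match -> kept with NULL
  - book 4 (The Iron Gate): author_id=2 -> matches Allen
  - book 5 (Winter Gardens): author_id=2 -> matches Allen
  - book 6 (Broken Clocks): author_id=2 -> matches Allen
  - book 7 (Midnight Sun): author_id=3 -> matches Carter
  - book 8 (The Last Train): author_id=1 -> matches Walker
All 8 rows appear; 1 has NULL author.

SQL:
SELECT a.title, b.name AS author
FROM books a
LEFT JOIN authors b ON a.author_id = b.id

Result:
title          | author
---------------+-------
Silent Waters  | Walker
Distant Shores | Walker
The Old House  | NULL  
The Iron Gate  | Allen 
Winter Gardens | Allen 
Broken Clocks  | Allen 
Midnight Sun   | Carter
The Last Train | Walker


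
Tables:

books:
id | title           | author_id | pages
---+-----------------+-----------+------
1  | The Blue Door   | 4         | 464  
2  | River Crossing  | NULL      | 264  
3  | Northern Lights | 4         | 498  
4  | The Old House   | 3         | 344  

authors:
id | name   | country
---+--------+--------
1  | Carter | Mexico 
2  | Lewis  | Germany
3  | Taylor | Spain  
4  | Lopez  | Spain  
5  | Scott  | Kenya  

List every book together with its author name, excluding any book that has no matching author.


INNER JOIN keeps only books rows whose author_id matches an id in authors. Walk through each book:
  - book 1 (The Blue Door): author_id=4 -> matches Lopez
  - book 2 (River Crossing): author_id=NULL, no match -> dropped
  - book 3 (Northern Lights): author_id=4 -> matches Lopez
  - book 4 (The Old House): author_id=3 -> matches Taylor
So 1 of 4 rows is dropped.

SQL:
SELECT a.title, b.name AS author
FROM books a
INNER JOIN authors b ON a.author_id = b.id

Result:
title           | author
----------------+-------
The Blue Door   | Lopez 
Northern Lights | Lopez 
The Old House   | Taylor


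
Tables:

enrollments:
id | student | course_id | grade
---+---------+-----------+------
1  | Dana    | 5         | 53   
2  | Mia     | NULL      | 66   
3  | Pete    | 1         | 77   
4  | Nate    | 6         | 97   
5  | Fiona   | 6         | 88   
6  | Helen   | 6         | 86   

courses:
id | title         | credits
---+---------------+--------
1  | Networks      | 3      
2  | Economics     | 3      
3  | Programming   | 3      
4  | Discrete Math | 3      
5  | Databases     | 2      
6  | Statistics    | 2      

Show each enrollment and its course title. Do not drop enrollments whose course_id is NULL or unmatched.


LEFT JOIN keeps every row from enrollments (the left table); where course_id has no match in courses, the course columns become NULL. Walk through each enrollment:
  - enrollment 1 (Dana): course_id=5 -> matches Databases
  - enrollment 2 (Mia): course_id=NULL, no match -> kept with NULL
  - enrollment 3 (Pete): course_id=1 -> matches Networks
  - enrollment 4 (Nate): course_id=6 -> matches Statistics
  - enrollment 5 (Fiona): course_id=6 -> matches Statistics
  - enrollment 6 (Helen): course_id=6 -> matches Statistics
All 6 rows appear; 1 has NULL course.

SQL:
SELECT a.student, b.title AS course
FROM enrollments a
LEFT JOIN courses b ON a.course_id = b.id

Result:
student | course    
--------+-----------
Dana    | Databases 
Mia     | NULL      
Pete    | Networks  
Nate    | Statistics
Fiona   | Statistics
Helen   | Statistics


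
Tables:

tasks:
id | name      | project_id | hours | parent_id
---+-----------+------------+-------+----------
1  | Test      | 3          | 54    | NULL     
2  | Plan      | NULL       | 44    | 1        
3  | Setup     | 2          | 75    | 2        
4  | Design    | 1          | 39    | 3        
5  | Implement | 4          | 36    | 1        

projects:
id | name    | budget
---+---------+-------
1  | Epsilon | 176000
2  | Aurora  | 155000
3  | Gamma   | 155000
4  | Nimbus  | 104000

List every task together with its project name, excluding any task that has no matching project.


INNER JOIN keeps only tasks rows whose project_id matches an id in projects. Walk through each task:
  - task 1 (Test): project_id=3 -> matches Gamma
  - task 2 (Plan): project_id=NULL, no match -> dropped
  - task 3 (Setup): project_id=2 -> matches Aurora
  - task 4 (Design): project_id=1 -> matches Epsilon
  - task 5 (Implement): project_id=4 -> matches Nimbus
So 1 of 5 rows is dropped.

SQL:
SELECT a.name, b.name AS project
FROM tasks a
INNER JOIN projects b ON a.project_id = b.id

Result:
name      | project
----------+--------
Test      | Gamma  
Setup     | Aurora 
Design    | Epsilon
Implement | Nimbus 


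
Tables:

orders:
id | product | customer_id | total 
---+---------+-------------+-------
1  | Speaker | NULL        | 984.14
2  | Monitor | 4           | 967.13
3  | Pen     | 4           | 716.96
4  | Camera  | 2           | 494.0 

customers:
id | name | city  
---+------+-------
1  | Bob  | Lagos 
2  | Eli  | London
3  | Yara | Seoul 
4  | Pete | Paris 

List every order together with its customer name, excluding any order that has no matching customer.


INNER JOIN keeps only orders rows whose customer_id matches an id in customers. Walk through each order:
  - order 1 (Speaker): customer_id=NULL, no match -> dropped
  - order 2 (Monitor): customer_id=4 -> matches Pete
  - order 3 (Pen): customer_id=4 -> matches Pete
  - order 4 (Camera): customer_id=2 -> matches Eli
So 1 of 4 rows is dropped.

SQL:
SELECT a.product, b.name AS customer
FROM orders a
INNER JOIN customers b ON a.customer_id = b.id

Result:
product | customer
--------+---------
Monitor | Pete    
Pen     | Pete    
Camera  | Eli     


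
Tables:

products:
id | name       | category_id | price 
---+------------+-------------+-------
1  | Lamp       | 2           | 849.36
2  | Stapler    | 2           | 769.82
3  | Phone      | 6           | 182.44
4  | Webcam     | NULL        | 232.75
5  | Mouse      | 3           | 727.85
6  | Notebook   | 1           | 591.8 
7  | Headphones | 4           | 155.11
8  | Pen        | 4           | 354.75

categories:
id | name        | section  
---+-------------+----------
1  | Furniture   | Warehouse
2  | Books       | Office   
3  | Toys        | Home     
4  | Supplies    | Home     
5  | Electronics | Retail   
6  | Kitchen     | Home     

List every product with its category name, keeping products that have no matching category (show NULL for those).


LEFT JOIN keeps every row from products (the left table); where category_id has no match in categories, the category columns become NULL. Walk through each product:
  - product 1 (Lamp): category_id=2 -> matches Books
  - product 2 (Stapler): category_id=2 -> matches Books
  - product 3 (Phone): category_id=6 -> matches Kitchen
  - product 4 (Webcam): category_id=NULL, no match -> kept with NULL
  - product 5 (Mouse): category_id=3 -> matches Toys
  - product 6 (Notebook): category_id=1 -> matches Furniture
  - product 7 (Headphones): category_id=4 -> matches Supplies
  - product 8 (Pen): category_id=4 -> matches Supplies
All 8 rows appear; 1 has NULL category.

SQL:
SELECT a.name, b.name AS category
FROM products a
LEFT JOIN categories b ON a.category_id = b.id

Result:
name       | category 
-----------+----------
Lamp       | Books    
Stapler    | Books    
Phone      | Kitchen  
Webcam     | NULL     
Mouse      | Toys     
Notebook   | Furniture
Headphones | Supplies 
Pen        | Supplies 


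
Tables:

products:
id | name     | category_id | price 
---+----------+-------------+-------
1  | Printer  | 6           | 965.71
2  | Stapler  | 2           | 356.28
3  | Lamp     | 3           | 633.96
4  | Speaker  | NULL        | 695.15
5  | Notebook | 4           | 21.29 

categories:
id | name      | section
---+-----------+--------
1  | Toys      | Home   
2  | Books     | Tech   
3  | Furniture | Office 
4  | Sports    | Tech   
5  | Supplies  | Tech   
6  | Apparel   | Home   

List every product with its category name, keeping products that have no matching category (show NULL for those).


LEFT JOIN keeps every row from products (the left table); where category_id has no match in categories, the category columns become NULL. Walk through each product:
  - product 1 (Printer): category_id=6 -> matches Apparel
  - product 2 (Stapler): category_id=2 -> matches Books
  - product 3 (Lamp): category_id=3 -> matches Furniture
  - product 4 (Speaker): category_id=NULL, no match -> kept with NULL
  - product 5 (Notebook): category_id=4 -> matches Sports
All 5 rows appear; 1 has NULL category.

SQL:
SELECT a.name, b.name AS category
FROM products a
LEFT JOIN categories b ON a.category_id = b.id

Result:
name     | category 
---------+----------
Printer  | Apparel  
Stapler  | Books    
Lamp     | Furniture
Speaker  | NULL     
Notebook | Sports   


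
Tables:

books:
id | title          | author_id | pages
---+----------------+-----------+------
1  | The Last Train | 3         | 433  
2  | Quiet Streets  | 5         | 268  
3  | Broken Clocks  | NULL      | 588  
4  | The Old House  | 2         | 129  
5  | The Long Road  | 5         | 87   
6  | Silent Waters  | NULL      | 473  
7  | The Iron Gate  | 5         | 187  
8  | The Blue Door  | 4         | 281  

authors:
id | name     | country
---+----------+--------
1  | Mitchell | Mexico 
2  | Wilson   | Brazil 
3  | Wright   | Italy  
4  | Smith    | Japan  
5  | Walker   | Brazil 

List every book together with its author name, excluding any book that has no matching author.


INNER JOIN keeps only books rows whose author_id matches an id in authors. Walk through each book:
  - book 1 (The Last Train): author_id=3 -> matches Wright
  - book 2 (Quiet Streets): author_id=5 -> matches Walker
  - book 3 (Broken Clocks): author_id=NULL, no match -> dropped
  - book 4 (The Old House): author_id=2 -> matches Wilson
  - book 5 (The Long Road): author_id=5 -> matches Walker
  - book 6 (Silent Waters): author_id=NULL, no match -> dropped
  - book 7 (The Iron Gate): author_id=5 -> matches Walker
  - book 8 (The Blue Door): author_id=4 -> matches Smith
So 2 of 8 rows are dropped.

SQL:
SELECT a.title, b.name AS author
FROM books a
INNER JOIN authors b ON a.author_id = b.id

Result:
title          | author
---------------+-------
The Last Train | Wright
Quiet Streets  | Walker
The Old House  | Wilson
The Long Road  | Walker
The Iron Gate  | Walker
The Blue Door  | Smith 


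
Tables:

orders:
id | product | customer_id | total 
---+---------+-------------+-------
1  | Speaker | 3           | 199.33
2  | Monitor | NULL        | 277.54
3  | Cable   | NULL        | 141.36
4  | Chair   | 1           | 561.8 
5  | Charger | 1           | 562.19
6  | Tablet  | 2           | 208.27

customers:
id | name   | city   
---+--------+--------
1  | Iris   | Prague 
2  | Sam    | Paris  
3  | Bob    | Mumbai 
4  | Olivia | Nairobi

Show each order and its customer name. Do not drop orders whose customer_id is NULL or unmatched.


LEFT JOIN keeps every row from orders (the left table); where customer_id has no match in customers, the customer columns become NULL. Walk through each order:
  - order 1 (Speaker): customer_id=3 -> matches Bob
  - order 2 (Monitor): customer_id=NULL, no match -> kept with NULL
  - order 3 (Cable): customer_id=NULL, no match -> kept with NULL
  - order 4 (Chair): customer_id=1 -> matches Iris
  - order 5 (Charger): customer_id=1 -> matches Iris
  - order 6 (Tablet): customer_id=2 -> matches Sam
All 6 rows appear; 2 have NULL customer.

SQL:
SELECT a.product, b.name AS customer
FROM orders a
LEFT JOIN customers b ON a.customer_id = b.id

Result:
product | customer
--------+---------
Speaker | Bob     
Monitor | NULL    
Cable   | NULL    
Chair   | Iris    
Charger | Iris    
Tablet  | Sam     


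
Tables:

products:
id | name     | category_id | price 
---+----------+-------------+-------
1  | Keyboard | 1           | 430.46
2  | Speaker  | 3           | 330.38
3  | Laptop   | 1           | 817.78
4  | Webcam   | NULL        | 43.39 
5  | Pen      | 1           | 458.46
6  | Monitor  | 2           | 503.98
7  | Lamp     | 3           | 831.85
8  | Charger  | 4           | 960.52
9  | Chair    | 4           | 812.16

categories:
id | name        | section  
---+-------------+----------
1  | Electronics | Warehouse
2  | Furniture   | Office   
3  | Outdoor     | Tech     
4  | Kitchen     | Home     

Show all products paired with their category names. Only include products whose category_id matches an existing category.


INNER JOIN keeps only products rows whose category_id matches an id in categories. Walk through each product:
  - product 1 (Keyboard): category_id=1 -> matches Electronics
  - product 2 (Speaker): category_id=3 -> matches Outdoor
  - product 3 (Laptop): category_id=1 -> matches Electronics
  - product 4 (Webcam): category_id=NULL, no match -> dropped
  - product 5 (Pen): category_id=1 -> matches Electronics
  - product 6 (Monitor): category_id=2 -> matches Furniture
  - product 7 (Lamp): category_id=3 -> matches Outdoor
  - product 8 (Charger): category_id=4 -> matches Kitchen
  - product 9 (Chair): category_id=4 -> matches Kitchen
So 1 of 9 rows is dropped.

SQL:
SELECT a.name, b.name AS category
FROM products a
INNER JOIN categories b ON a.category_id = b.id

Result:
name     | category   
---------+------------
Keyboard | Electronics
Speaker  | Outdoor    
Laptop   | Electronics
Pen      | Electronics
Monitor  | Furniture  
Lamp     | Outdoor    
Charger  | Kitchen    
Chair    | Kitchen    


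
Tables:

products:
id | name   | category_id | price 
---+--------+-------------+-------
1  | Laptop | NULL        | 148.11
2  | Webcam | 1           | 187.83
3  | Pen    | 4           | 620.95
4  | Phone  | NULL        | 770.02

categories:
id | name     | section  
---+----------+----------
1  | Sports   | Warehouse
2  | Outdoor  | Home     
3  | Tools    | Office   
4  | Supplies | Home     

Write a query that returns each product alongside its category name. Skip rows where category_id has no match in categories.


INNER JOIN keeps only products rows whose category_id matches an id in categories. Walk through each product:
  - product 1 (Laptop): category_id=NULL, no match -> dropped
  - product 2 (Webcam): category_id=1 -> matches Sports
  - product 3 (Pen): category_id=4 -> matches Supplies
  - product 4 (Phone): category_id=NULL, no match -> dropped
So 2 of 4 rows are dropped.

SQL:
SELECT a.name, b.name AS category
FROM products a
INNER JOIN categories b ON a.category_id = b.id

Result:
name   | category
-------+---------
Webcam | Sports  
Pen    | Supplies
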